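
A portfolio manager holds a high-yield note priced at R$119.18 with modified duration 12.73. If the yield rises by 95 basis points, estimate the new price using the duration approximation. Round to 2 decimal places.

Duration approximation: ΔP/P ≈ -D_mod · Δy = -12.73 × (+0.0095) = -0.120935.
New price ≈ 119.18 × (1 - 0.120935) = 104.7669667.

R$104.77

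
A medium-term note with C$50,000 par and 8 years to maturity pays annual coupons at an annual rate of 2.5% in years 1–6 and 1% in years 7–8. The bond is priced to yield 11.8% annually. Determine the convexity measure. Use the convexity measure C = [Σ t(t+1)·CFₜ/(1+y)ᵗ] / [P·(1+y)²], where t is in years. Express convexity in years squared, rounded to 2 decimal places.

With y = 0.118:
  t   CF        PV=CF/(1+0.118)^t    t·PV        t(t+1)·PV
  1     1,250.00     1,118.0680     1,118.0680       2,236.1360
  2     1,250.00     1,000.0608     2,000.1216       6,000.3648
  3     1,250.00       894.5088     2,683.5263      10,734.1052
  4     1,250.00       800.0973     3,200.3892      16,001.9458
  5     1,250.00       715.6505     3,578.2526      21,469.5158
  6     1,250.00       640.1168     3,840.7005      26,884.9035
  7       500.00       229.0221     1,603.1547      12,825.2372
  8    50,500.00    20,689.8313   165,518.6505   1,489,667.8542
  Σ                 26,087.3555   183,542.8633   1,585,820.0625
P = 26,087.3555.
Convexity = Σ t(t+1)·PV / [P·(1+y)²] = 1,585,820.0625 / (26,087.3555 × 1.249924) = 48.63403.

48.63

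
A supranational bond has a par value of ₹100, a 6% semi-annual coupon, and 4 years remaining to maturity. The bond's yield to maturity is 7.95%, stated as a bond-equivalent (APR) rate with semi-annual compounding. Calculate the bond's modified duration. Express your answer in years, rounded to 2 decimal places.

Periodic yield y = 0.03975. First find Macaulay duration:
  t   CF        PV=CF/(1+0.03975)^t    t·PV
  1         3.00         2.8853         2.8853
  2         3.00         2.7750         5.5500
  3         3.00         2.6689         8.0067
  4         3.00         2.5669        10.2675
  5         3.00         2.4687        12.3437
  6         3.00         2.3744        14.2462
  7         3.00         2.2836        15.9852
  8       103.00        75.4060       603.2478
  Σ                     93.4288       672.5325
P = 93.4288; Macaulay duration = 672.5325 / 93.4288 = 7.19834 half-year periods = 3.59917 years.
Modified duration = D_Mac / (1 + y) = 3.59917 / 1.03975 = 3.46157 years.

3.46 years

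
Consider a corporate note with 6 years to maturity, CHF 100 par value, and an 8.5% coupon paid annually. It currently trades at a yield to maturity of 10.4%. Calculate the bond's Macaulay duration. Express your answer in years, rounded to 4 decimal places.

Periodic yield y = 0.104. Discount each cash flow and weight by its year:
  t   CF        PV=CF/(1+0.104)^t    t·PV
  1         8.50         7.6993         7.6993
  2         8.50         6.9740        13.9480
  3         8.50         6.3170        18.9510
  4         8.50         5.7219        22.8877
  5         8.50         5.1829        25.9145
  6       108.50        59.9260       359.5560
  Σ                     91.8211       448.9565
Price P = Σ PV = 91.8211.
Macaulay duration = Σ(t·PV) / P = 448.9565 / 91.8211 = 4.88947 years.

4.8895 years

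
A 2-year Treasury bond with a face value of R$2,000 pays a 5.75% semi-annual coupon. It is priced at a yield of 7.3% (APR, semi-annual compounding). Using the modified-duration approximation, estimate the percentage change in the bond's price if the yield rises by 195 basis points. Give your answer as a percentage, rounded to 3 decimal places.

-3.605%

Periodic yield y = 0.0365. Modified duration first:
  t   CF        PV=CF/(1+0.0365)^t    t·PV
  1        57.50        55.4752        55.4752
  2        57.50        53.5216       107.0432
  3        57.50        51.6369       154.9106
  4     2,057.50     1,782.6358     7,130.5431
  Σ                  1,943.2694     7,447.9721
P = 1,943.2694; D_Mac = 3.83270 half-year periods = 1.91635 yrs; D_mod = 1.91635/(1+0.0365) = 1.84887 yrs.
ΔP/P ≈ -D_mod · Δy = -1.84887 × (+0.0195) = -0.036053 = -3.6053%.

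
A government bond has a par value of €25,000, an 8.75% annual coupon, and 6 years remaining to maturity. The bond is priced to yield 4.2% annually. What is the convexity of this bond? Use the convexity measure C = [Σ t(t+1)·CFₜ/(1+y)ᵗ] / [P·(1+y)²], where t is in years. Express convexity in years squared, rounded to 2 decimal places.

With y = 0.042:
  t   CF        PV=CF/(1+0.042)^t    t·PV        t(t+1)·PV
  1     2,187.50     2,099.3282     2,099.3282       4,198.6564
  2     2,187.50     2,014.7104     4,029.4208      12,088.2623
  3     2,187.50     1,933.5032     5,800.5097      23,202.0389
  4     2,187.50     1,855.5693     7,422.2773      37,111.3866
  5     2,187.50     1,780.7767     8,903.8835      53,423.3013
  6    27,187.50    21,240.4132   127,442.4790     892,097.3533
  Σ                 30,924.3011   155,697.8986   1,022,120.9989
P = 30,924.3011.
Convexity = Σ t(t+1)·PV / [P·(1+y)²] = 1,022,120.9989 / (30,924.3011 × 1.085764) = 30.44157.

30.44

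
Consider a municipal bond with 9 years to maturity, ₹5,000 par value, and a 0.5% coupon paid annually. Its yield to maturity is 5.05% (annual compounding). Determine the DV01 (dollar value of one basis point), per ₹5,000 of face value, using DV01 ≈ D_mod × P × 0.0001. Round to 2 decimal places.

₹2.83

Periodic yield y = 0.0505.
  t   CF        PV=CF/(1+0.0505)^t    t·PV
  1        25.00        23.7982        23.7982
  2        25.00        22.6542        45.3083
  3        25.00        21.5651        64.6954
  4        25.00        20.5284        82.1137
  5        25.00        19.5416        97.7079
  6        25.00        18.6022       111.6130
  7        25.00        17.7079       123.9555
  8        25.00        16.8567       134.8533
  9     5,025.00     3,225.3107    29,027.7962
  Σ                  3,386.5649    29,711.8414
P = 3,386.5649; D_Mac = 8.77345 yrs; D_mod = 8.35169 yrs.
DV01 ≈ 8.35169 × 3,386.5649 × 0.0001 = 2.828352.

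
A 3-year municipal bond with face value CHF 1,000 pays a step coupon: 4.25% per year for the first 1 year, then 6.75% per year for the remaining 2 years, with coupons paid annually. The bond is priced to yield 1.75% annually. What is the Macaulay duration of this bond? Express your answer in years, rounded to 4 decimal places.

Periodic yield y = 0.0175. Discount each cash flow and weight by its year:
  t   CF        PV=CF/(1+0.0175)^t    t·PV
  1        42.50        41.7690        41.7690
  2        67.50        65.1981       130.3962
  3     1,067.50     1,013.3620     3,040.0861
  Σ                  1,120.3292     3,212.2513
Price P = Σ PV = 1,120.3292.
Macaulay duration = Σ(t·PV) / P = 3,212.2513 / 1,120.3292 = 2.86724 years.

2.8672 years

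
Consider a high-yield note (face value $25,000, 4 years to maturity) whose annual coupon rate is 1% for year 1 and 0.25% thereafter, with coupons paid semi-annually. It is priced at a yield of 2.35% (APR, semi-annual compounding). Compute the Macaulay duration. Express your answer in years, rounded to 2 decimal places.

Periodic yield y = 0.01175. Discount each cash flow and weight by its period:
  t   CF        PV=CF/(1+0.01175)^t    t·PV
  1       125.00       123.5483       123.5483
  2       125.00       122.1135       244.2269
  3        31.25        30.1738        90.5215
  4        31.25        29.8234       119.2936
  5        31.25        29.4770       147.3852
  6        31.25        29.1347       174.8083
  7        31.25        28.7964       201.5745
  8    25,031.25    22,798.0044   182,384.0352
  Σ                 23,191.0715   183,485.3936
Price P = Σ PV = 23,191.0715.
Macaulay duration = Σ(t·PV) / P = 183,485.3936 / 23,191.0715 = 7.91190 half-year periods.
In years: 7.91190 / 2 = 3.95595 years.

3.96 years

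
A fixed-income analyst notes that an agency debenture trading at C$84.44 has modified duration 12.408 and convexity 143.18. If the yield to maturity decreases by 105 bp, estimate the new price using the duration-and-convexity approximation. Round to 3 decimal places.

Duration effect: -D_mod·Δy = -12.408 × (-0.0105) = +0.130284
Convexity effect: ½·C·(Δy)² = 0.5 × 143.18 × (-0.0105)² = +0.0078927975
ΔP/P ≈ +0.130284 + 0.0078927975 = +0.1381767975
New price ≈ 84.44 × (1 + 0.1381767975) = 96.1076487809.

C$96.108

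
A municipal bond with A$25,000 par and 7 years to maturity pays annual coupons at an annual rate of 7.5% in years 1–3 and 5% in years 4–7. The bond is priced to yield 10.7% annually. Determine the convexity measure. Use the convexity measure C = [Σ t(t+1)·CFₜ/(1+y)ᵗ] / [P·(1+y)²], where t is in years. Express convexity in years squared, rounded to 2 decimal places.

With y = 0.107:
  t   CF        PV=CF/(1+0.107)^t    t·PV        t(t+1)·PV
  1     1,875.00     1,693.7669     1,693.7669       3,387.5339
  2     1,875.00     1,530.0514     3,060.1029       9,180.3086
  3     1,875.00     1,382.1603     4,146.4809      16,585.9234
  4     1,250.00       832.3760     3,329.5038      16,647.5192
  5     1,250.00       751.9205     3,759.6024      22,557.6141
  6     1,250.00       679.2416     4,075.4497      28,528.1479
  7    26,250.00    12,885.3423    90,197.3964     721,579.1713
  Σ                 19,754.8591   110,262.3030     818,466.2185
P = 19,754.8591.
Convexity = Σ t(t+1)·PV / [P·(1+y)²] = 818,466.2185 / (19,754.8591 × 1.225449) = 33.80894.

33.81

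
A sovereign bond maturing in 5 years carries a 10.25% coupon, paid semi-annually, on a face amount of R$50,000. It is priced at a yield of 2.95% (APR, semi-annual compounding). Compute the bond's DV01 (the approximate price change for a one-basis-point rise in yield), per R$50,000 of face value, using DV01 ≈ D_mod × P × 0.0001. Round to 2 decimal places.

Periodic yield y = 0.01475.
  t   CF        PV=CF/(1+0.01475)^t    t·PV
  1     2,562.50     2,525.2525     2,525.2525
  2     2,562.50     2,488.5465     4,977.0929
  3     2,562.50     2,452.3739     7,357.1218
  4     2,562.50     2,416.7272     9,666.9089
  5     2,562.50     2,381.5986    11,907.9932
  6     2,562.50     2,346.9807    14,081.8841
  7     2,562.50     2,312.8659    16,190.0613
  8     2,562.50     2,279.2470    18,233.9761
  9     2,562.50     2,246.1168    20,215.0511
  10   52,562.50    45,403.0903   454,030.9027
  Σ                 66,852.7995   559,186.2447
P = 66,852.7995; D_Mac = 8.36444 half-year periods = 4.18222 yrs; D_mod = 4.12143 yrs.
DV01 ≈ 4.12143 × 66,852.7995 × 0.0001 = 27.552907.

R$27.55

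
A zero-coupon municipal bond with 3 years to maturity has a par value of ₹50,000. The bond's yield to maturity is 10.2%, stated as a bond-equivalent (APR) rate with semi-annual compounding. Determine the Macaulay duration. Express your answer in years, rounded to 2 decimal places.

A zero-coupon bond has a single cash flow at maturity, so its Macaulay duration equals its maturity: 3 years.
(Equivalently: 6 semi-annual periods ÷ 2 = 3 years.)

3.00 years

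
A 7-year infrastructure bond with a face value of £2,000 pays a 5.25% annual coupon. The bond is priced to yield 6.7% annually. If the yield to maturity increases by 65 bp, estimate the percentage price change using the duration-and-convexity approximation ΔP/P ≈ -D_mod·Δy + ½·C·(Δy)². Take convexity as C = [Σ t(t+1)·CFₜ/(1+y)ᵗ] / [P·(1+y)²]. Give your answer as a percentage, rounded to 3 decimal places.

-3.564%

With y = 0.067:
  t   CF        PV=CF/(1+0.067)^t    t·PV        t(t+1)·PV
  1       105.00        98.4067        98.4067         196.8135
  2       105.00        92.2275       184.4550         553.3650
  3       105.00        86.4363       259.3088       1,037.2353
  4       105.00        81.0087       324.0348       1,620.1738
  5       105.00        75.9219       379.6096       2,277.6577
  6       105.00        71.1546       426.9274       2,988.4918
  7     2,105.00     1,336.9069     9,358.3483      74,866.7863
  Σ                  1,842.0626    11,031.0907      83,540.5235
P = 1,842.0626; D_Mac = 5.98845 yrs; D_mod = 5.61241 yrs; C = 39.83492.
Duration effect: -5.61241 × (+0.0065) = -0.036481
Convexity effect: 0.5 × 39.83492 × (0.0065)² = +0.0008415
ΔP/P ≈ -0.036481 + 0.0008415 = -0.035639 = -3.5639%.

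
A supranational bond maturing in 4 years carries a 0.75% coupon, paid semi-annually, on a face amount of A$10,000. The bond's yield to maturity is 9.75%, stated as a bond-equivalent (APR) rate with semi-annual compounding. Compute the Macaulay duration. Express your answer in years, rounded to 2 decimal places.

Periodic yield y = 0.04875. Discount each cash flow and weight by its period:
  t   CF        PV=CF/(1+0.04875)^t    t·PV
  1        37.50        35.7569        35.7569
  2        37.50        34.0947        68.1895
  3        37.50        32.5099        97.5296
  4        37.50        30.9987       123.9948
  5        37.50        29.5578       147.7888
  6        37.50        28.1838       169.1028
  7        37.50        26.8737       188.1159
  8    10,037.50     6,858.8257    54,870.6057
  Σ                  7,076.8011    55,701.0839
Price P = Σ PV = 7,076.8011.
Macaulay duration = Σ(t·PV) / P = 55,701.0839 / 7,076.8011 = 7.87094 half-year periods.
In years: 7.87094 / 2 = 3.93547 years.

3.94 years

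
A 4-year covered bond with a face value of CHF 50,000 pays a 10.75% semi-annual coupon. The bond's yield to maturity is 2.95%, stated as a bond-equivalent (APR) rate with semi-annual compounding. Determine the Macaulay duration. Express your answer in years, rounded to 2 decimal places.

3.44 years

Periodic yield y = 0.01475. Discount each cash flow and weight by its period:
  t   CF        PV=CF/(1+0.01475)^t    t·PV
  1     2,687.50     2,648.4356     2,648.4356
  2     2,687.50     2,609.9390     5,219.8780
  3     2,687.50     2,572.0019     7,716.0058
  4     2,687.50     2,534.6164    10,138.4654
  5     2,687.50     2,497.7742    12,488.8709
  6     2,687.50     2,461.4675    14,768.8052
  7     2,687.50     2,425.6886    16,979.8204
  8    52,687.50    46,863.5422   374,908.3378
  Σ                 64,613.4654   444,868.6192
Price P = Σ PV = 64,613.4654.
Macaulay duration = Σ(t·PV) / P = 444,868.6192 / 64,613.4654 = 6.88508 half-year periods.
In years: 6.88508 / 2 = 3.44254 years.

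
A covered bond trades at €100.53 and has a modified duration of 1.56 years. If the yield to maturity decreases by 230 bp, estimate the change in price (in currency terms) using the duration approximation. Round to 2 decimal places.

+€3.61

Duration approximation: ΔP/P ≈ -D_mod · Δy = -1.56 × (-0.023) = +0.035880.
ΔP ≈ 100.53 × (+0.035880) = +3.6070164.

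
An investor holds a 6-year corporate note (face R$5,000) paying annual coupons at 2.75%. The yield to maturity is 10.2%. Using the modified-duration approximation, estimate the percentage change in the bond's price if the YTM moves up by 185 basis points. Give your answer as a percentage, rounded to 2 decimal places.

Periodic yield y = 0.102. Modified duration first:
  t   CF        PV=CF/(1+0.102)^t    t·PV
  1       137.50       124.7731       124.7731
  2       137.50       113.2243       226.4485
  3       137.50       102.7443       308.2330
  4       137.50        93.2344       372.9377
  5       137.50        84.6047       423.0237
  6     5,137.50     2,868.5490    17,211.2938
  Σ                  3,387.1299    18,666.7099
P = 3,387.1299; D_Mac = 5.51107 yrs; D_mod = 5.51107/(1+0.102) = 5.00097 yrs.
ΔP/P ≈ -D_mod · Δy = -5.00097 × (+0.0185) = -0.092518 = -9.2518%.

-9.25%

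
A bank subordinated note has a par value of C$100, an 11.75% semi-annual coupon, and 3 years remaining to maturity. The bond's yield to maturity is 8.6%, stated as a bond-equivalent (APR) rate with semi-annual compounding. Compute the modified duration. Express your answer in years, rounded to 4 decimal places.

2.5218 years

Periodic yield y = 0.043. First find Macaulay duration:
  t   CF        PV=CF/(1+0.043)^t    t·PV
  1        5.875         5.6328         5.6328
  2        5.875         5.4006        10.8011
  3        5.875         5.1779        15.5337
  4        5.875         4.9644        19.8578
  5        5.875         4.7598        23.7989
  6      105.875        82.2408       493.4451
  Σ                    108.1763       569.0694
P = 108.1763; Macaulay duration = 569.0694 / 108.1763 = 5.26057 half-year periods = 2.63029 years.
Modified duration = D_Mac / (1 + y) = 2.63029 / 1.043 = 2.52185 years.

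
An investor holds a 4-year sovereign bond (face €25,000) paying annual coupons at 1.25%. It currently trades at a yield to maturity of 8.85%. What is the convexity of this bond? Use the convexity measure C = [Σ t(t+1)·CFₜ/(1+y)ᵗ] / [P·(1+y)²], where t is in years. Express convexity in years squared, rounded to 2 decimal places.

With y = 0.0885:
  t   CF        PV=CF/(1+0.0885)^t    t·PV        t(t+1)·PV
  1       312.50       287.0923       287.0923         574.1847
  2       312.50       263.7504       527.5008       1,582.5025
  3       312.50       242.3063       726.9189       2,907.6757
  4    25,312.50    18,031.0620    72,124.2481     360,621.2403
  Σ                 18,824.2111    73,665.7601     365,685.6031
P = 18,824.2111.
Convexity = Σ t(t+1)·PV / [P·(1+y)²] = 365,685.6031 / (18,824.2111 × 1.184832) = 16.39586.

16.40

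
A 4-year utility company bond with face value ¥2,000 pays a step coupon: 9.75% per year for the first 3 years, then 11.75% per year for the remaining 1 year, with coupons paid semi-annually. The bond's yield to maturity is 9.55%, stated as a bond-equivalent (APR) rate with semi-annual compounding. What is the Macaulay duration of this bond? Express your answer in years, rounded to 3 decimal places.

Periodic yield y = 0.04775. Discount each cash flow and weight by its period:
  t   CF        PV=CF/(1+0.04775)^t    t·PV
  1        97.50        93.0565        93.0565
  2        97.50        88.8156       177.6312
  3        97.50        84.7679       254.3038
  4        97.50        80.9047       323.6189
  5        97.50        77.2176       386.0880
  6        97.50        73.6985       442.1909
  7       117.50        84.7684       593.3791
  8     2,117.50     1,458.0152    11,664.1219
  Σ                  2,041.2446    13,934.3904
Price P = Σ PV = 2,041.2446.
Macaulay duration = Σ(t·PV) / P = 13,934.3904 / 2,041.2446 = 6.82642 half-year periods.
In years: 6.82642 / 2 = 3.41321 years.

3.413 years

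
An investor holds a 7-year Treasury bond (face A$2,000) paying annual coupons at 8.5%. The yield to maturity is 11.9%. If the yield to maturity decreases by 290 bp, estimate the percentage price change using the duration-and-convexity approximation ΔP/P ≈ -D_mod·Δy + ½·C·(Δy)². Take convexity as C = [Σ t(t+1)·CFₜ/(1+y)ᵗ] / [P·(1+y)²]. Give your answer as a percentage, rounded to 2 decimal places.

+15.35%

With y = 0.119:
  t   CF        PV=CF/(1+0.119)^t    t·PV        t(t+1)·PV
  1       170.00       151.9214       151.9214         303.8427
  2       170.00       135.7653       271.5306         814.5917
  3       170.00       121.3273       363.9820       1,455.9280
  4       170.00       108.4248       433.6991       2,168.4957
  5       170.00        96.8944       484.4718       2,906.8307
  6       170.00        86.5901       519.5408       3,636.7855
  7     2,170.00       987.7548     6,914.2833      55,314.2662
  Σ                  1,688.6780     9,139.4289      66,600.7407
P = 1,688.6780; D_Mac = 5.41218 yrs; D_mod = 4.83662 yrs; C = 31.49721.
Duration effect: -4.83662 × (-0.029) = +0.140262
Convexity effect: 0.5 × 31.49721 × (-0.029)² = +0.0132446
ΔP/P ≈ +0.140262 + 0.0132446 = +0.153507 = +15.3507%.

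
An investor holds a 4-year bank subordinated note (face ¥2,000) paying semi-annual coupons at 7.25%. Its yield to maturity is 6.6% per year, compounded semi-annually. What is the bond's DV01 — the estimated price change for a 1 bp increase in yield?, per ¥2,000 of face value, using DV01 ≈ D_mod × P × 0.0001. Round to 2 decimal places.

Periodic yield y = 0.033.
  t   CF        PV=CF/(1+0.033)^t    t·PV
  1        72.50        70.1839        70.1839
  2        72.50        67.9418       135.8837
  3        72.50        65.7714       197.3142
  4        72.50        63.6703       254.6811
  5        72.50        61.6363       308.1814
  6        72.50        59.6673       358.0035
  7        72.50        57.7611       404.3280
  8     2,072.50     1,598.4239    12,787.3913
  Σ                  2,045.0560    14,515.9671
P = 2,045.0560; D_Mac = 7.09808 half-year periods = 3.54904 yrs; D_mod = 3.43566 yrs.
DV01 ≈ 3.43566 × 2,045.0560 × 0.0001 = 0.702612.

¥0.70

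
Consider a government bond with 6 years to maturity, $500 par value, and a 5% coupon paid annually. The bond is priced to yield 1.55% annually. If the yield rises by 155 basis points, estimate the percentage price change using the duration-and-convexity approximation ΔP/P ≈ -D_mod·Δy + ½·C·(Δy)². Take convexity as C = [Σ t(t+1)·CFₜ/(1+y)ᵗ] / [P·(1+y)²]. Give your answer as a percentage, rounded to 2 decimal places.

With y = 0.0155:
  t   CF        PV=CF/(1+0.0155)^t    t·PV        t(t+1)·PV
  1        25.00        24.6184        24.6184          49.2368
  2        25.00        24.2427        48.4853         145.4559
  3        25.00        23.8726        71.6179         286.4715
  4        25.00        23.5082        94.0330         470.1650
  5        25.00        23.1494       115.7472         694.4830
  6       525.00       478.7180     2,872.3079      20,106.1551
  Σ                    598.1094     3,226.8096      21,751.9673
P = 598.1094; D_Mac = 5.39502 yrs; D_mod = 5.31267 yrs; C = 35.26615.
Duration effect: -5.31267 × (+0.0155) = -0.082346
Convexity effect: 0.5 × 35.26615 × (0.0155)² = +0.0042363
ΔP/P ≈ -0.082346 + 0.0042363 = -0.078110 = -7.8110%.

-7.81%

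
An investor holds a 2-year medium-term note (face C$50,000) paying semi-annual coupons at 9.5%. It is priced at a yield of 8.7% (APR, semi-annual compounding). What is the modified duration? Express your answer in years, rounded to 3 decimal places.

1.791 years

Periodic yield y = 0.0435. First find Macaulay duration:
  t   CF        PV=CF/(1+0.0435)^t    t·PV
  1     2,375.00     2,275.9943     2,275.9943
  2     2,375.00     2,181.1157     4,362.2314
  3     2,375.00     2,090.1923     6,270.5770
  4    52,375.00    44,172.7281   176,690.9125
  Σ                 50,720.0304   189,599.7153
P = 50,720.0304; Macaulay duration = 189,599.7153 / 50,720.0304 = 3.73816 half-year periods = 1.86908 years.
Modified duration = D_Mac / (1 + y) = 1.86908 / 1.0435 = 1.79117 years.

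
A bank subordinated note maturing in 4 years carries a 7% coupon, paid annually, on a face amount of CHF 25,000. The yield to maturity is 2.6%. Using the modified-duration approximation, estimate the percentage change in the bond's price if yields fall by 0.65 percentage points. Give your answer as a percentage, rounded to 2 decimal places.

Periodic yield y = 0.026. Modified duration first:
  t   CF        PV=CF/(1+0.026)^t    t·PV
  1     1,750.00     1,705.6530     1,705.6530
  2     1,750.00     1,662.4298     3,324.8597
  3     1,750.00     1,620.3020     4,860.9060
  4    26,750.00    24,139.8376    96,559.3502
  Σ                 29,128.2224   106,450.7689
P = 29,128.2224; D_Mac = 3.65456 yrs; D_mod = 3.65456/(1+0.026) = 3.56195 yrs.
ΔP/P ≈ -D_mod · Δy = -3.56195 × (-0.0065) = +0.023153 = +2.3153%.

+2.32%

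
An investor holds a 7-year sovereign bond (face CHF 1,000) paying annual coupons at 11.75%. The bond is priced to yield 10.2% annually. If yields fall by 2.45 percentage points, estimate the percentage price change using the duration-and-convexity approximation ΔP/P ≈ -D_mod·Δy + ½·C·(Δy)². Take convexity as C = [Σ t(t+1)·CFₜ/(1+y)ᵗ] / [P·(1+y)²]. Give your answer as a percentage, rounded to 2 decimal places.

+12.50%

With y = 0.102:
  t   CF        PV=CF/(1+0.102)^t    t·PV        t(t+1)·PV
  1       117.50       106.6243       106.6243         213.2486
  2       117.50        96.7553       193.5106         580.5317
  3       117.50        87.7997       263.3991       1,053.5965
  4       117.50        79.6731       318.6922       1,593.4612
  5       117.50        72.2986       361.4930       2,168.9580
  6       117.50        65.6067       393.6403       2,755.4821
  7     1,117.50       566.2085     3,963.4594      31,707.6749
  Σ                  1,074.9662     5,600.8189      40,072.9531
P = 1,074.9662; D_Mac = 5.21023 yrs; D_mod = 4.72797 yrs; C = 30.69682.
Duration effect: -4.72797 × (-0.0245) = +0.115835
Convexity effect: 0.5 × 30.69682 × (-0.0245)² = +0.0092129
ΔP/P ≈ +0.115835 + 0.0092129 = +0.125048 = +12.5048%.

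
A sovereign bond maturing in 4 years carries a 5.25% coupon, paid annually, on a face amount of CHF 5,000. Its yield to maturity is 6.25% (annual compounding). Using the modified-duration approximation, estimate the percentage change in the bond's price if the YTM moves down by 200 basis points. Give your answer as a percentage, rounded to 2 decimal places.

Periodic yield y = 0.0625. Modified duration first:
  t   CF        PV=CF/(1+0.0625)^t    t·PV
  1       262.50       247.0588       247.0588
  2       262.50       232.5260       465.0519
  3       262.50       218.8480       656.5439
  4     5,262.50     4,129.2992    16,517.1969
  Σ                  4,827.7319    17,885.8515
P = 4,827.7319; D_Mac = 3.70481 yrs; D_mod = 3.70481/(1+0.0625) = 3.48688 yrs.
ΔP/P ≈ -D_mod · Δy = -3.48688 × (-0.02) = +0.069738 = +6.9738%.

+6.97%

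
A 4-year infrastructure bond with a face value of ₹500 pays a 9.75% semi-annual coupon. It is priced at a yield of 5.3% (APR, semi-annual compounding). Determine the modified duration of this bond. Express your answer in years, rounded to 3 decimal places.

Periodic yield y = 0.0265. First find Macaulay duration:
  t   CF        PV=CF/(1+0.0265)^t    t·PV
  1       24.375        23.7457        23.7457
  2       24.375        23.1327        46.2654
  3       24.375        22.5355        67.6066
  4       24.375        21.9538        87.8150
  5       24.375        21.3870       106.9350
  6       24.375        20.8349       125.0093
  7       24.375        20.2970       142.0790
  8      524.375       425.3734     3,402.9874
  Σ                    579.2600     4,002.4434
P = 579.2600; Macaulay duration = 4,002.4434 / 579.2600 = 6.90958 half-year periods = 3.45479 years.
Modified duration = D_Mac / (1 + y) = 3.45479 / 1.0265 = 3.36560 years.

3.366 years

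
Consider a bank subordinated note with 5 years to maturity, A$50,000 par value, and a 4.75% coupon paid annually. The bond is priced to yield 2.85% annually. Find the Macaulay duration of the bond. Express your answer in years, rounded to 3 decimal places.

Periodic yield y = 0.0285. Discount each cash flow and weight by its year:
  t   CF        PV=CF/(1+0.0285)^t    t·PV
  1     2,375.00     2,309.1881     2,309.1881
  2     2,375.00     2,245.1999     4,490.3999
  3     2,375.00     2,182.9849     6,548.9546
  4     2,375.00     2,122.4938     8,489.9752
  5    52,375.00    45,509.5515   227,547.7577
  Σ                 54,369.4183   249,386.2755
Price P = Σ PV = 54,369.4183.
Macaulay duration = Σ(t·PV) / P = 249,386.2755 / 54,369.4183 = 4.58689 years.

4.587 years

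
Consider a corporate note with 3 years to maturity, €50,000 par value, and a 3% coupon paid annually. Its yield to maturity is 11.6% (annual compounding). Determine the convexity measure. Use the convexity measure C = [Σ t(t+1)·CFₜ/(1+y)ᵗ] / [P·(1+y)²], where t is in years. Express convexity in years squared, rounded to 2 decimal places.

With y = 0.116:
  t   CF        PV=CF/(1+0.116)^t    t·PV        t(t+1)·PV
  1     1,500.00     1,344.0860     1,344.0860       2,688.1720
  2     1,500.00     1,204.3782     2,408.7563       7,226.2689
  3    51,500.00    37,052.2551   111,156.7652     444,627.0610
  Σ                 39,600.7193   114,909.6076     454,541.5020
P = 39,600.7193.
Convexity = Σ t(t+1)·PV / [P·(1+y)²] = 454,541.5020 / (39,600.7193 × 1.245456) = 9.21599.

9.22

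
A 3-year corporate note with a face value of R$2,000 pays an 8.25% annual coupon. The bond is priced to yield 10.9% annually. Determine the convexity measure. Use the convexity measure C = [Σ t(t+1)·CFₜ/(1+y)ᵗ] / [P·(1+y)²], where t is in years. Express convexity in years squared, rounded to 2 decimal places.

With y = 0.109:
  t   CF        PV=CF/(1+0.109)^t    t·PV        t(t+1)·PV
  1       165.00       148.7827       148.7827         297.5654
  2       165.00       134.1593       268.3186         804.9559
  3     2,165.00     1,587.3155     4,761.9466      19,047.7862
  Σ                  1,870.2575     5,179.0479      20,150.3075
P = 1,870.2575.
Convexity = Σ t(t+1)·PV / [P·(1+y)²] = 20,150.3075 / (1,870.2575 × 1.229881) = 8.76026.

8.76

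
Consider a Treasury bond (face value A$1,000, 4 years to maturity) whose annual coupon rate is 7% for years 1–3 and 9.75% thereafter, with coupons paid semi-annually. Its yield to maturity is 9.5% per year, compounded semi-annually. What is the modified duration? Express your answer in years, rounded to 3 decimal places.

Periodic yield y = 0.0475. First find Macaulay duration:
  t   CF        PV=CF/(1+0.0475)^t    t·PV
  1        35.00        33.4129        33.4129
  2        35.00        31.8977        63.7955
  3        35.00        30.4513        91.3539
  4        35.00        29.0705       116.2818
  5        35.00        27.7522       138.7612
  6        35.00        26.4938       158.9627
  7        48.75        35.2287       246.6008
  8     1,048.75       723.5020     5,788.0158
  Σ                    937.8091     6,637.1845
P = 937.8091; Macaulay duration = 6,637.1845 / 937.8091 = 7.07733 half-year periods = 3.53867 years.
Modified duration = D_Mac / (1 + y) = 3.53867 / 1.0475 = 3.37820 years.

3.378 years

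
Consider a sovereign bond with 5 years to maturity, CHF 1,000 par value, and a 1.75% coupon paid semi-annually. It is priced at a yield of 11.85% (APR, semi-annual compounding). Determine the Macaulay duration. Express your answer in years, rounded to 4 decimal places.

4.7437 years

Periodic yield y = 0.05925. Discount each cash flow and weight by its period:
  t   CF        PV=CF/(1+0.05925)^t    t·PV
  1         8.75         8.2606         8.2606
  2         8.75         7.7985        15.5970
  3         8.75         7.3623        22.0869
  4         8.75         6.9505        27.8019
  5         8.75         6.5617        32.8084
  6         8.75         6.1947        37.1679
  7         8.75         5.8482        40.9371
  8         8.75         5.5210        44.1683
  9         8.75         5.2122        46.9099
  10    1,008.75       567.2818     5,672.8176
  Σ                    626.9913     5,948.5555
Price P = Σ PV = 626.9913.
Macaulay duration = Σ(t·PV) / P = 5,948.5555 / 626.9913 = 9.48746 half-year periods.
In years: 9.48746 / 2 = 4.74373 years.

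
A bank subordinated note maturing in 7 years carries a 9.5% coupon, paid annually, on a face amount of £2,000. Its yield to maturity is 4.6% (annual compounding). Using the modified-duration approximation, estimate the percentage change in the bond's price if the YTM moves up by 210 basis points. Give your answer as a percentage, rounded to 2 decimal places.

Periodic yield y = 0.046. Modified duration first:
  t   CF        PV=CF/(1+0.046)^t    t·PV
  1       190.00       181.6444       181.6444
  2       190.00       173.6562       347.3124
  3       190.00       166.0193       498.0579
  4       190.00       158.7182       634.8730
  5       190.00       151.7383       758.6914
  6       190.00       145.0653       870.3917
  7     2,190.00     1,598.5356    11,189.7495
  Σ                  2,575.3773    14,480.7202
P = 2,575.3773; D_Mac = 5.62276 yrs; D_mod = 5.62276/(1+0.046) = 5.37548 yrs.
ΔP/P ≈ -D_mod · Δy = -5.37548 × (+0.021) = -0.112885 = -11.2885%.

-11.29%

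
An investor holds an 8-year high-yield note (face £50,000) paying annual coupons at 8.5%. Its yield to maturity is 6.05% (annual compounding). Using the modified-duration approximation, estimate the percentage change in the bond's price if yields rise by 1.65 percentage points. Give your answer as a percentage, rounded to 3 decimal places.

-9.738%

Periodic yield y = 0.0605. Modified duration first:
  t   CF        PV=CF/(1+0.0605)^t    t·PV
  1     4,250.00     4,007.5436     4,007.5436
  2     4,250.00     3,778.9190     7,557.8380
  3     4,250.00     3,563.3371    10,690.0113
  4     4,250.00     3,360.0539    13,440.2154
  5     4,250.00     3,168.3676    15,841.8381
  6     4,250.00     2,987.6168    17,925.7008
  7     4,250.00     2,817.1776    19,720.2429
  8    54,250.00    33,908.9514   271,271.6111
  Σ                 57,591.9670   360,455.0013
P = 57,591.9670; D_Mac = 6.25877 yrs; D_mod = 6.25877/(1+0.0605) = 5.90172 yrs.
ΔP/P ≈ -D_mod · Δy = -5.90172 × (+0.0165) = -0.097378 = -9.7378%.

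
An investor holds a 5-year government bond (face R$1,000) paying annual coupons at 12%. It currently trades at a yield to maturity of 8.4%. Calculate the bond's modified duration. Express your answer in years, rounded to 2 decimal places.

3.79 years

Periodic yield y = 0.084. First find Macaulay duration:
  t   CF        PV=CF/(1+0.084)^t    t·PV
  1       120.00       110.7011       110.7011
  2       120.00       102.1228       204.2456
  3       120.00        94.2092       282.6277
  4       120.00        86.9089       347.6355
  5     1,120.00       748.2929     3,741.4644
  Σ                  1,142.2349     4,686.6742
P = 1,142.2349; Macaulay duration = 4,686.6742 / 1,142.2349 = 4.10307 years.
Modified duration = D_Mac / (1 + y) = 4.10307 / 1.084 = 3.78512 years.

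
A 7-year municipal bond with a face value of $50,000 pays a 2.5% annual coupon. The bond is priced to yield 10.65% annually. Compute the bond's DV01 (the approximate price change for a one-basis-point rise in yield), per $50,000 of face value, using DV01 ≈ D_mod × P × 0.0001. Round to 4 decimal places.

$17.5135

Periodic yield y = 0.1065.
  t   CF        PV=CF/(1+0.1065)^t    t·PV
  1     1,250.00     1,129.6882     1,129.6882
  2     1,250.00     1,020.9564     2,041.9127
  3     1,250.00       922.6899     2,768.0696
  4     1,250.00       833.8815     3,335.5260
  5     1,250.00       753.6209     3,768.1044
  6     1,250.00       681.0853     4,086.5118
  7    51,250.00    25,236.7800   176,657.4600
  Σ                 30,578.7021   193,787.2728
P = 30,578.7021; D_Mac = 6.33733 yrs; D_mod = 5.72736 yrs.
DV01 ≈ 5.72736 × 30,578.7021 × 0.0001 = 17.513536.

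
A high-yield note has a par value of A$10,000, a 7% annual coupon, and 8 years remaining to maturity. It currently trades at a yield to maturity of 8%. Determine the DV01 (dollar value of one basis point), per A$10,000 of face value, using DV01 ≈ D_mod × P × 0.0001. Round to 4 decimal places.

Periodic yield y = 0.08.
  t   CF        PV=CF/(1+0.08)^t    t·PV
  1       700.00       648.1481       648.1481
  2       700.00       600.1372     1,200.2743
  3       700.00       555.6826     1,667.0477
  4       700.00       514.5209     2,058.0836
  5       700.00       476.4082     2,382.0412
  6       700.00       441.1187     2,646.7124
  7       700.00       408.4433     2,859.1029
  8    10,700.00     5,780.8771    46,247.0165
  Σ                  9,425.3361    59,708.4269
P = 9,425.3361; D_Mac = 6.33489 yrs; D_mod = 5.86563 yrs.
DV01 ≈ 5.86563 × 9,425.3361 × 0.0001 = 5.528558.

A$5.5286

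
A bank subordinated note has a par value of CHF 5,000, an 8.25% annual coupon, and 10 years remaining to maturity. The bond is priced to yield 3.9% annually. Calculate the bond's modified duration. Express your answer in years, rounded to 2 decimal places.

7.32 years

Periodic yield y = 0.039. First find Macaulay duration:
  t   CF        PV=CF/(1+0.039)^t    t·PV
  1       412.50       397.0164       397.0164
  2       412.50       382.1139       764.2278
  3       412.50       367.7709     1,103.3126
  4       412.50       353.9662     1,415.8647
  5       412.50       340.6797     1,703.3983
  6       412.50       327.8919     1,967.3513
  7       412.50       315.5841     2,209.0887
  8       412.50       303.7383     2,429.9065
  9       412.50       292.3372     2,631.0344
  10    5,412.50     3,691.8363    36,918.3628
  Σ                  6,772.9347    51,539.5636
P = 6,772.9347; Macaulay duration = 51,539.5636 / 6,772.9347 = 7.60964 years.
Modified duration = D_Mac / (1 + y) = 7.60964 / 1.039 = 7.32400 years.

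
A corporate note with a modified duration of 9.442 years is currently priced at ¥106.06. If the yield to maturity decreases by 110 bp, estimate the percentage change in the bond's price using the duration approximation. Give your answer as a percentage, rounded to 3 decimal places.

+10.386%

Duration approximation: ΔP/P ≈ -D_mod · Δy = -9.442 × (-0.011) = +0.103862.
As a percentage: +10.3862%.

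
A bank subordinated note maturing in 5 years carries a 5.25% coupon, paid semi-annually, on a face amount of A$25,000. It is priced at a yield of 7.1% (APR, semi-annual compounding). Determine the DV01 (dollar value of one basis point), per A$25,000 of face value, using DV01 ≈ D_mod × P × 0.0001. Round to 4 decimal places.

Periodic yield y = 0.0355.
  t   CF        PV=CF/(1+0.0355)^t    t·PV
  1       656.25       633.7518       633.7518
  2       656.25       612.0249     1,224.0499
  3       656.25       591.0429     1,773.1287
  4       656.25       570.7802     2,283.1208
  5       656.25       551.2122     2,756.0609
  6       656.25       532.3150     3,193.8899
  7       656.25       514.0657     3,598.4596
  8       656.25       496.4420     3,971.5358
  9       656.25       479.4225     4,314.8023
  10   25,656.25    18,100.5656   181,005.6563
  Σ                 23,081.6227   204,754.4560
P = 23,081.6227; D_Mac = 8.87089 half-year periods = 4.43544 yrs; D_mod = 4.28338 yrs.
DV01 ≈ 4.28338 × 23,081.6227 × 0.0001 = 9.886743.

A$9.8867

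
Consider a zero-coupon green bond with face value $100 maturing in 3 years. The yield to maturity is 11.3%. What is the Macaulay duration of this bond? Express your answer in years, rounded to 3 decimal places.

3.000 years

A zero-coupon bond has a single cash flow at maturity, so its Macaulay duration equals its maturity: 3 years.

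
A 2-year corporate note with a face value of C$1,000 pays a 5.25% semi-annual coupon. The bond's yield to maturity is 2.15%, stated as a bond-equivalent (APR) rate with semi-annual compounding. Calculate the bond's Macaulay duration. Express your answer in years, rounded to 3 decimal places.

1.927 years

Periodic yield y = 0.01075. Discount each cash flow and weight by its period:
  t   CF        PV=CF/(1+0.01075)^t    t·PV
  1        26.25        25.9708        25.9708
  2        26.25        25.6946        51.3892
  3        26.25        25.4213        76.2640
  4     1,026.25       983.2822     3,933.1287
  Σ                  1,060.3689     4,086.7527
Price P = Σ PV = 1,060.3689.
Macaulay duration = Σ(t·PV) / P = 4,086.7527 / 1,060.3689 = 3.85409 half-year periods.
In years: 3.85409 / 2 = 1.92704 years.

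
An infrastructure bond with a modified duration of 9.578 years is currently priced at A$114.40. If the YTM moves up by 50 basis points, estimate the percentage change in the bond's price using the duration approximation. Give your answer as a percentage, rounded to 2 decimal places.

-4.79%

Duration approximation: ΔP/P ≈ -D_mod · Δy = -9.578 × (+0.005) = -0.047890.
As a percentage: -4.7890%.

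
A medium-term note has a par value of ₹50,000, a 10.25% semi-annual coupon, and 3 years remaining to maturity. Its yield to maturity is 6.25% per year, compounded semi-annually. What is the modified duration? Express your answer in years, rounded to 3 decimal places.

Periodic yield y = 0.03125. First find Macaulay duration:
  t   CF        PV=CF/(1+0.03125)^t    t·PV
  1     2,562.50     2,484.8485     2,484.8485
  2     2,562.50     2,409.5500     4,819.1001
  3     2,562.50     2,336.5334     7,009.6001
  4     2,562.50     2,265.7293     9,062.9173
  5     2,562.50     2,197.0709    10,985.3544
  6    52,562.50    43,701.0874   262,206.5246
  Σ                 55,394.8195   296,568.3450
P = 55,394.8195; Macaulay duration = 296,568.3450 / 55,394.8195 = 5.35372 half-year periods = 2.67686 years.
Modified duration = D_Mac / (1 + y) = 2.67686 / 1.03125 = 2.59574 years.

2.596 years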